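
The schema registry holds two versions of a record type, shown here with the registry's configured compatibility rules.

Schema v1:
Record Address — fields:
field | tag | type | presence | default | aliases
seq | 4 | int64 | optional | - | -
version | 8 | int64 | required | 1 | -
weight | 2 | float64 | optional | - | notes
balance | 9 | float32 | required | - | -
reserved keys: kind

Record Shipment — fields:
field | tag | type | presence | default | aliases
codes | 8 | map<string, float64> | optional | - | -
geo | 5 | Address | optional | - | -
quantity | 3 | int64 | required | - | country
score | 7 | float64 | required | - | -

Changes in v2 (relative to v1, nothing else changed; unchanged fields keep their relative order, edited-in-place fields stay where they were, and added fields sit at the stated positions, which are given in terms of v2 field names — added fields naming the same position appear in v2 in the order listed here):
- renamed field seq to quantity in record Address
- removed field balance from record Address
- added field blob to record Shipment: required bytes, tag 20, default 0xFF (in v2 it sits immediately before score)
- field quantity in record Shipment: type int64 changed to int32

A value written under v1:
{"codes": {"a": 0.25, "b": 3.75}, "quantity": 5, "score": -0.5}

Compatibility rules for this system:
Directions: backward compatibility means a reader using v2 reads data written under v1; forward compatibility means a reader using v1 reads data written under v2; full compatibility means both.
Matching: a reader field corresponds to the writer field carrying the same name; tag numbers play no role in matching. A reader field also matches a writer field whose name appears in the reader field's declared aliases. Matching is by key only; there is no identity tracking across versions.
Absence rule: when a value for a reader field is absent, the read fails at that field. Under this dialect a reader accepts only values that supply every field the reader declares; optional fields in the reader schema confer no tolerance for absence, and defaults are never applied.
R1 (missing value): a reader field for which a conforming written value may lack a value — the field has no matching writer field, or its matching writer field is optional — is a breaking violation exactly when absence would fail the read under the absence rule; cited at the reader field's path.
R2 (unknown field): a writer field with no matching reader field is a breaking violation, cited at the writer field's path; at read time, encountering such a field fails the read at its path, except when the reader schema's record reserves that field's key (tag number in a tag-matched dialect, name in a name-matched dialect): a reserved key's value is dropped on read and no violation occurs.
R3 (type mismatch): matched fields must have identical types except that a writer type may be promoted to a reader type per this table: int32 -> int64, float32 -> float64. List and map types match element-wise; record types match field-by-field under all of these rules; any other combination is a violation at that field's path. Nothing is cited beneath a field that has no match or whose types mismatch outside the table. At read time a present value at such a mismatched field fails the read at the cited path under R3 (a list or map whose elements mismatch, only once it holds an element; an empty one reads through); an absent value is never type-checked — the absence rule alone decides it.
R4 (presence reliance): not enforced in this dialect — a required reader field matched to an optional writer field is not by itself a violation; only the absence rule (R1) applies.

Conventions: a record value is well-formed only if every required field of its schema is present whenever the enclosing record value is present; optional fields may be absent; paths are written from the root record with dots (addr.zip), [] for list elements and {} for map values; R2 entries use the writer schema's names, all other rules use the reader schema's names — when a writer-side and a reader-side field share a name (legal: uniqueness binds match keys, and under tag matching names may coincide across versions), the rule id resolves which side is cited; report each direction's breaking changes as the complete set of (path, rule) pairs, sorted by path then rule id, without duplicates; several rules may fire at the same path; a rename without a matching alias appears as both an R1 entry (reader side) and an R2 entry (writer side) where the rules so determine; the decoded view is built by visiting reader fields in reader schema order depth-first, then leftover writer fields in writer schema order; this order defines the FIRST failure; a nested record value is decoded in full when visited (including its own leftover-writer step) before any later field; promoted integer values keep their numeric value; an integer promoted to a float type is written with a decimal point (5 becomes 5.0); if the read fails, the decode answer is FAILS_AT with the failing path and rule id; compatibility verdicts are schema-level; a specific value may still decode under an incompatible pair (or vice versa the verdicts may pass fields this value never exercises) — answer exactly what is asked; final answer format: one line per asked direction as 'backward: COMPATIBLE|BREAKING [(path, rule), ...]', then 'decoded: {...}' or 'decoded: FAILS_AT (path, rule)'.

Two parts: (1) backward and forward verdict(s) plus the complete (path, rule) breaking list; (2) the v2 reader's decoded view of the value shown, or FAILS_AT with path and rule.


in Shipment below, arrows point writer -> reader
backward analysis of Shipment with v2 as reader and v1 as writer:
  codes <- codes (map<string, float64> -> map<string, float64>, writer optional)
  geo <- geo (Address -> Address, writer optional)
  quantity <- quantity (int64 -> int32, writer required)
  blob: no writer match
  score <- score (float64 -> float64, writer required)
  geo.quantity: no writer match
  geo.version <- geo.version (int64 -> int64, writer required)
  geo.weight <- geo.weight (float64 -> float64, writer optional)
  leftover writer field: geo.seq
  leftover writer field: geo.balance
  rule R1 violated at blob
  rule R1 violated at codes
  rule R1 violated at geo
  rule R2 violated at geo.balance
  rule R1 violated at geo.quantity
  rule R2 violated at geo.seq
  rule R1 violated at geo.weight
  rule R3 violated at quantity
  => 8 violation(s): backward is BREAKING for Shipment
forward analysis of Shipment with v1 as reader and v2 as writer:
  codes <- codes (map<string, float64> -> map<string, float64>, writer optional)
  geo <- geo (Address -> Address, writer optional)
  quantity <- quantity (int32 -> int64, writer required)
  score <- score (float64 -> float64, writer required)
  leftover writer field: blob
  geo.seq: no writer match
  geo.version <- geo.version (int64 -> int64, writer required)
  geo.weight <- geo.weight (float64 -> float64, writer optional)
  geo.balance: no writer match
  leftover writer field: geo.quantity
  rule R2 violated at blob
  rule R1 violated at codes
  rule R1 violated at geo
  rule R1 violated at geo.balance
  rule R2 violated at geo.quantity
  rule R1 violated at geo.seq
  rule R1 violated at geo.weight
  => 7 violation(s): forward is BREAKING for Shipment
decode walk for Shipment under reader schema v2:
  codes := {"a": 0.25, "b": 3.75}
  read fails at geo under R1 (no fill)
  => FAILS_AT (geo, R1)

backward: BREAKING [(blob, R1), (codes, R1), (geo, R1), (geo.balance, R2), (geo.quantity, R1), (geo.seq, R2), (geo.weight, R1), (quantity, R3)]; forward: BREAKING [(blob, R2), (codes, R1), (geo, R1), (geo.balance, R1), (geo.quantity, R2), (geo.seq, R1), (geo.weight, R1)]; decoded: FAILS_AT (geo, R1)


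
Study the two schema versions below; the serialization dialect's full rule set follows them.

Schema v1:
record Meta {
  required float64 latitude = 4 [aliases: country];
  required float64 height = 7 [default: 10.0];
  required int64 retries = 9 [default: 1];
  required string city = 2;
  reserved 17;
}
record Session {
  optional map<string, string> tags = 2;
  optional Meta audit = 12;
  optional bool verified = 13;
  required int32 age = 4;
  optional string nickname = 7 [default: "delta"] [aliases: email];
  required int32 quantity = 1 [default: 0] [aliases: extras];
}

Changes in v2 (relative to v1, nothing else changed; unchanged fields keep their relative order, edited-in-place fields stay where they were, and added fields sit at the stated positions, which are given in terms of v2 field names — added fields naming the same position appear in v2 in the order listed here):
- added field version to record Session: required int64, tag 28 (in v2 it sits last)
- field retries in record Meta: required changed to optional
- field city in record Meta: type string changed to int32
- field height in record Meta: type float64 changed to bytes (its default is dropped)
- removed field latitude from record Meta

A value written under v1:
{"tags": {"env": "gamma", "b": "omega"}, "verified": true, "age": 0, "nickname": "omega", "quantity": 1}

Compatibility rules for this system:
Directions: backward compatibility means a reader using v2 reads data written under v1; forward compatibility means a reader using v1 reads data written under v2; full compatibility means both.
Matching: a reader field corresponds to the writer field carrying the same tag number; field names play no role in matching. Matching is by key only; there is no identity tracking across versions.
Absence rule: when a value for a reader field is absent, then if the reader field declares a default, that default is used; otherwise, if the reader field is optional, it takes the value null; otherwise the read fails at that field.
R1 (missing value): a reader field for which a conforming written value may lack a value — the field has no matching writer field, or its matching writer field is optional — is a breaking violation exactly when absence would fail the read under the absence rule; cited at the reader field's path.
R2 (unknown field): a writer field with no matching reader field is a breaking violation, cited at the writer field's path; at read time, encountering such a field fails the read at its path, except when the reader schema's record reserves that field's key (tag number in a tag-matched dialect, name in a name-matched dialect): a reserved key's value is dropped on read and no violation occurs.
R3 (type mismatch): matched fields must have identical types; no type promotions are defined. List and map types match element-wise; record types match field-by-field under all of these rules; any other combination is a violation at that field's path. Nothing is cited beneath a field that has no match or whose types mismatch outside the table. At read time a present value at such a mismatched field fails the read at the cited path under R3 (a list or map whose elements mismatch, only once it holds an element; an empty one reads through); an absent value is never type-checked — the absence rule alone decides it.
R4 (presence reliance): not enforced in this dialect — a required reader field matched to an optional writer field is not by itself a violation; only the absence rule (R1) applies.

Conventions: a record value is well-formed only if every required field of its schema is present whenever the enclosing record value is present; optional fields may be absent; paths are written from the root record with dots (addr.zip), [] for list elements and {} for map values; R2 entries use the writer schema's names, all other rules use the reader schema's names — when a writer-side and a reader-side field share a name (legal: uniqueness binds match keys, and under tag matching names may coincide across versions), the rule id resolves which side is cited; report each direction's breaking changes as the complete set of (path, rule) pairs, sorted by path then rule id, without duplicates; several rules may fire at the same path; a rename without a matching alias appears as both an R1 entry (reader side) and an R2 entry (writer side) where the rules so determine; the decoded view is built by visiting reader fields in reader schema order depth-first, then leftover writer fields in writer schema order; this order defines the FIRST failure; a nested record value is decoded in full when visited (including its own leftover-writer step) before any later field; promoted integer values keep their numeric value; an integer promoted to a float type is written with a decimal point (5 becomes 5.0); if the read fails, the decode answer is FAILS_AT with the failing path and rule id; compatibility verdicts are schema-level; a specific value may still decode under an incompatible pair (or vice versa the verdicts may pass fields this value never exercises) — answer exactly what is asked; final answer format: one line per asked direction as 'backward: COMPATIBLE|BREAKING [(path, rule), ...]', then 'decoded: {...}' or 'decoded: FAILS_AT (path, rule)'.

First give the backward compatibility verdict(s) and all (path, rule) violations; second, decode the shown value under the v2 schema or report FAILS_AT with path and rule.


the writer's type comes first in each Session pair
backward for Session (reader v2, writer v1):
  tags: map<string, string> -> map<string, string>, writer optional; from tags
  audit: Meta -> Meta, writer optional; from audit
  verified: bool -> bool, writer optional; from verified
  age: int32 -> int32, writer required; from age
  nickname: string -> string, writer optional; from nickname
  quantity: int32 -> int32, writer required; from quantity
  version: no writer-side match
  audit.height: float64 -> bytes, writer required; from audit.height
  audit.retries: int64 -> int64, writer required; from audit.retries
  audit.city: string -> int32, writer required; from audit.city
  audit.latitude (writer side), unknown to reader
  breaking: (audit.city, R3)
  breaking: (audit.height, R3)
  breaking: (audit.latitude, R2)
  breaking: (version, R1)
  => backward: BREAKING (4)
decoding the Session value with the v2 reader:
  tags := {"env": "gamma", "b": "omega"}
  audit := null (missing; optional => null)
  verified := true
  age := 0
  nickname := "omega"
  quantity := 1
  read fails at version under R1 (no fill)
  => FAILS_AT (version, R1)
remaining Session differences; none change what is asked:
  field retries in record Meta: required changed to optional -> no rule fires on it in Session's dialect; the asked verdict holds

backward: BREAKING [(audit.city, R3), (audit.height, R3), (audit.latitude, R2), (version, R1)]; decoded: FAILS_AT (version, R1)


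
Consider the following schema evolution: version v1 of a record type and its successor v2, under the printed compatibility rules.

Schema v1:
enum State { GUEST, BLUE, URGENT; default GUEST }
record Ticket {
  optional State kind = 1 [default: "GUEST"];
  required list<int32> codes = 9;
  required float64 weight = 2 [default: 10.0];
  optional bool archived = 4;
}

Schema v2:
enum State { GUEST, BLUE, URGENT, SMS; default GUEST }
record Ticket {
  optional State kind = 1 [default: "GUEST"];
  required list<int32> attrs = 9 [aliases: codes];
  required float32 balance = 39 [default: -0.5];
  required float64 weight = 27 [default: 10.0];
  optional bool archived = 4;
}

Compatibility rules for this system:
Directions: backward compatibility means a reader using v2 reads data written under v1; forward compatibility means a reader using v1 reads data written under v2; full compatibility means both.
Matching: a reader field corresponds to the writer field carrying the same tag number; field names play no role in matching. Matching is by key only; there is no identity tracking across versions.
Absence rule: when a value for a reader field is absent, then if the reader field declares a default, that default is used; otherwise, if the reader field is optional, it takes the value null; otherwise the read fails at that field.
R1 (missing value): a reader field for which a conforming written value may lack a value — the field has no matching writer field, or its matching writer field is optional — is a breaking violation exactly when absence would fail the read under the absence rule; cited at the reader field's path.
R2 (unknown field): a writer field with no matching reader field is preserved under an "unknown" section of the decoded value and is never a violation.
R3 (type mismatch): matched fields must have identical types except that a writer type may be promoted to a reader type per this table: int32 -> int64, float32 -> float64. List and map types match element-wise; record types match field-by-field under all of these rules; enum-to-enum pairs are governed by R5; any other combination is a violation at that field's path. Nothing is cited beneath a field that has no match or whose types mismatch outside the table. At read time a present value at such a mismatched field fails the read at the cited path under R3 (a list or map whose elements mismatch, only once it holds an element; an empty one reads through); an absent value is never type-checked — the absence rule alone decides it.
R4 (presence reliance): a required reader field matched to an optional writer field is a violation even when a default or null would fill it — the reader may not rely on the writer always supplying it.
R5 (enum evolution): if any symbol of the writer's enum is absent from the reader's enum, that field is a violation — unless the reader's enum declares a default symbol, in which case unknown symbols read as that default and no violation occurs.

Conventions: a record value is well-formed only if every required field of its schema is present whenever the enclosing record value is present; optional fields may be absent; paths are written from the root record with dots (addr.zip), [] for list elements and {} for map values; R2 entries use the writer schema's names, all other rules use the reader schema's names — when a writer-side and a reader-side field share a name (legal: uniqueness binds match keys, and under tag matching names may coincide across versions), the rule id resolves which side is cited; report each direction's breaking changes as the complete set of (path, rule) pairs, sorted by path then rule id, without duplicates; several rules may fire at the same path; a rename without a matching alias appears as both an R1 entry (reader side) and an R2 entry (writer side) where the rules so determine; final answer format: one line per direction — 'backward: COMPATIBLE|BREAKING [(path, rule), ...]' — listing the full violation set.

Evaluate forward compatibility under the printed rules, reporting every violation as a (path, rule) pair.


in Ticket below, arrows point writer -> reader
forward pass over Ticket, reader schema v1, writer schema v2:
  kind: paired with writer kind (State -> State; writer optional)
  codes: paired with writer attrs (list<int32> -> list<int32>; writer required)
  weight: no writer-side match
  archived: paired with writer archived (bool -> bool; writer optional)
  balance (writer side), unknown to reader
  weight (writer side), unknown to reader
  => no violations; forward on Ticket: COMPATIBLE
ruling out the remaining Ticket differences:
  added field balance to record Ticket: required float32, tag 39, default -0.5 (in v2 it sits immediately before weight) -> triggers nothing under Ticket's printed rules — same verdict
  enum State (field kind in record Ticket): symbol SMS added -> triggers nothing under Ticket's printed rules — same verdict
  field weight in record Ticket: tag 2 changed to 27 -> triggers nothing under Ticket's printed rules — same verdict
  renamed field codes to attrs in record Ticket (alias codes declared on the renamed field) -> triggers nothing under Ticket's printed rules — same verdict

forward: COMPATIBLE []


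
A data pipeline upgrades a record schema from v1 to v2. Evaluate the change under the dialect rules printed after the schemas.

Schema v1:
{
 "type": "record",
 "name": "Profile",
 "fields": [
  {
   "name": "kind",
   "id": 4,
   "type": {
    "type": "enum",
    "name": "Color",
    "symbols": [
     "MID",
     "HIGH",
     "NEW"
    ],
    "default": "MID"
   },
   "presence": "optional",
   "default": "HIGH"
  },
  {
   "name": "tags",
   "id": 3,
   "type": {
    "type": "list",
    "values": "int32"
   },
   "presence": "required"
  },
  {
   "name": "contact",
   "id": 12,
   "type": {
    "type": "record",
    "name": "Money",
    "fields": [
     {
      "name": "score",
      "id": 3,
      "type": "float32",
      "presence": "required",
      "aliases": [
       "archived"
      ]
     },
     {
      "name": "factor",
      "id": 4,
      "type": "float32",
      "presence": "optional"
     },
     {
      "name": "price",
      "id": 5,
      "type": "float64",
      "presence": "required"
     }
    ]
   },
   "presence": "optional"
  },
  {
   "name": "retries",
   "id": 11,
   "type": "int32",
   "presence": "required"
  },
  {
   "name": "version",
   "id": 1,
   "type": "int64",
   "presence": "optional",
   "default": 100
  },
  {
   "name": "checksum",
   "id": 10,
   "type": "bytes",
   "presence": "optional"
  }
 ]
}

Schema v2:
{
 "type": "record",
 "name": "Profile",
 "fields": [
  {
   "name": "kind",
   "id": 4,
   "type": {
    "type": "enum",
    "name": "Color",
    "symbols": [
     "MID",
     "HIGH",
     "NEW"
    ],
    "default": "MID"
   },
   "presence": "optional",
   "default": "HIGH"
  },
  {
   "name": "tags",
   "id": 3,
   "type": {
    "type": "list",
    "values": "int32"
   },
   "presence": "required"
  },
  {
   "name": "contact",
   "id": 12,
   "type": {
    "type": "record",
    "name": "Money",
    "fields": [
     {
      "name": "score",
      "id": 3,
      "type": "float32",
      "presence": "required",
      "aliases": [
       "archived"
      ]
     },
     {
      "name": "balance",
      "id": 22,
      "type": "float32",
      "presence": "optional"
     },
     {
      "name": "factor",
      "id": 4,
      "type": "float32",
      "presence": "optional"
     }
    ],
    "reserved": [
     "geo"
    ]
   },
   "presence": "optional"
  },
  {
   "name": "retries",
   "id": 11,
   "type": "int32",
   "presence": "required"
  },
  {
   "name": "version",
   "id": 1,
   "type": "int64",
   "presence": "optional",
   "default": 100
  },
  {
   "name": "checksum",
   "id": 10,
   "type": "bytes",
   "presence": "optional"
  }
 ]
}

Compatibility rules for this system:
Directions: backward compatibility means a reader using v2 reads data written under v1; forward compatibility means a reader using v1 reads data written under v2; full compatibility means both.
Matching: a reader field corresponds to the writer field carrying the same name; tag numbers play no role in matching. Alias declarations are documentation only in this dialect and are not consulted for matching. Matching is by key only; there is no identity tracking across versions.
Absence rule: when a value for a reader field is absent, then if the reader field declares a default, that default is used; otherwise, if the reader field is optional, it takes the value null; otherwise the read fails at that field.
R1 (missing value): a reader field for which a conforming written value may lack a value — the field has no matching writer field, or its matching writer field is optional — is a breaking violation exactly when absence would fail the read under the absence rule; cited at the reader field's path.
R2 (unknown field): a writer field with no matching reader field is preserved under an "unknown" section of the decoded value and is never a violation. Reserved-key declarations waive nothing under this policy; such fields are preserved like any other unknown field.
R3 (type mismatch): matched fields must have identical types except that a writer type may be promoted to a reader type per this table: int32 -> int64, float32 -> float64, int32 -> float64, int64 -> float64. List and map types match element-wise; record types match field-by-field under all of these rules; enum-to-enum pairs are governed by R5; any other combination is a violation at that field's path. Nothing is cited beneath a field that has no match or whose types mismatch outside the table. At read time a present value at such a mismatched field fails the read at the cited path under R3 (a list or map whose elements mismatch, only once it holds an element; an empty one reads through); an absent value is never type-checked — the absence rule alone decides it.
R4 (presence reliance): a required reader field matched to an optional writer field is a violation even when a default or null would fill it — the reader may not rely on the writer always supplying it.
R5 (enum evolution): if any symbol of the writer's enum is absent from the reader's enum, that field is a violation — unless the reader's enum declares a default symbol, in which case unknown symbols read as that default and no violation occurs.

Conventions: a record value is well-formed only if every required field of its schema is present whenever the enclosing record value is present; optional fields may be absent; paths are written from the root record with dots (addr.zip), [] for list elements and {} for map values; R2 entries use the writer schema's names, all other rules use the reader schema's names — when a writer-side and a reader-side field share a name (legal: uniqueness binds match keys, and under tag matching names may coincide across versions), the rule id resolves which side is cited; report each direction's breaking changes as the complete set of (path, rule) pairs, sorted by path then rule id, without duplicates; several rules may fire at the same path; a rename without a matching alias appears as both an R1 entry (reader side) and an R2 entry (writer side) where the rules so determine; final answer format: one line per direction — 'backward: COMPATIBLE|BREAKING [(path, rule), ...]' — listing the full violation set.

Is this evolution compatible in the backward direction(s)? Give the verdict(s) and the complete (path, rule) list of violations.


backward: COMPATIBLE []

in Profile below, arrows point writer -> reader
backward analysis of Profile with v2 as reader and v1 as writer:
  kind <- kind (Color -> Color, writer optional)
  tags <- tags (list<int32> -> list<int32>, writer required)
  contact <- contact (Money -> Money, writer optional)
  retries <- retries (int32 -> int32, writer required)
  version <- version (int64 -> int64, writer optional)
  checksum <- checksum (bytes -> bytes, writer optional)
  contact.score <- contact.score (float32 -> float32, writer required)
  contact.balance: no writer-side match
  contact.factor <- contact.factor (float32 -> float32, writer optional)
  contact.price (writer side), unknown to reader
  => backward verdict for Profile: COMPATIBLE, no violations
the rest of the Profile diff is inert for this question:
  removed field price from record Money -> fires only in the forward direction of Profile, which is not asked here
  added field balance to record Money: optional float32, tag 22 (in v2 it sits immediately before factor) -> triggers nothing under Profile's printed rules — same verdict


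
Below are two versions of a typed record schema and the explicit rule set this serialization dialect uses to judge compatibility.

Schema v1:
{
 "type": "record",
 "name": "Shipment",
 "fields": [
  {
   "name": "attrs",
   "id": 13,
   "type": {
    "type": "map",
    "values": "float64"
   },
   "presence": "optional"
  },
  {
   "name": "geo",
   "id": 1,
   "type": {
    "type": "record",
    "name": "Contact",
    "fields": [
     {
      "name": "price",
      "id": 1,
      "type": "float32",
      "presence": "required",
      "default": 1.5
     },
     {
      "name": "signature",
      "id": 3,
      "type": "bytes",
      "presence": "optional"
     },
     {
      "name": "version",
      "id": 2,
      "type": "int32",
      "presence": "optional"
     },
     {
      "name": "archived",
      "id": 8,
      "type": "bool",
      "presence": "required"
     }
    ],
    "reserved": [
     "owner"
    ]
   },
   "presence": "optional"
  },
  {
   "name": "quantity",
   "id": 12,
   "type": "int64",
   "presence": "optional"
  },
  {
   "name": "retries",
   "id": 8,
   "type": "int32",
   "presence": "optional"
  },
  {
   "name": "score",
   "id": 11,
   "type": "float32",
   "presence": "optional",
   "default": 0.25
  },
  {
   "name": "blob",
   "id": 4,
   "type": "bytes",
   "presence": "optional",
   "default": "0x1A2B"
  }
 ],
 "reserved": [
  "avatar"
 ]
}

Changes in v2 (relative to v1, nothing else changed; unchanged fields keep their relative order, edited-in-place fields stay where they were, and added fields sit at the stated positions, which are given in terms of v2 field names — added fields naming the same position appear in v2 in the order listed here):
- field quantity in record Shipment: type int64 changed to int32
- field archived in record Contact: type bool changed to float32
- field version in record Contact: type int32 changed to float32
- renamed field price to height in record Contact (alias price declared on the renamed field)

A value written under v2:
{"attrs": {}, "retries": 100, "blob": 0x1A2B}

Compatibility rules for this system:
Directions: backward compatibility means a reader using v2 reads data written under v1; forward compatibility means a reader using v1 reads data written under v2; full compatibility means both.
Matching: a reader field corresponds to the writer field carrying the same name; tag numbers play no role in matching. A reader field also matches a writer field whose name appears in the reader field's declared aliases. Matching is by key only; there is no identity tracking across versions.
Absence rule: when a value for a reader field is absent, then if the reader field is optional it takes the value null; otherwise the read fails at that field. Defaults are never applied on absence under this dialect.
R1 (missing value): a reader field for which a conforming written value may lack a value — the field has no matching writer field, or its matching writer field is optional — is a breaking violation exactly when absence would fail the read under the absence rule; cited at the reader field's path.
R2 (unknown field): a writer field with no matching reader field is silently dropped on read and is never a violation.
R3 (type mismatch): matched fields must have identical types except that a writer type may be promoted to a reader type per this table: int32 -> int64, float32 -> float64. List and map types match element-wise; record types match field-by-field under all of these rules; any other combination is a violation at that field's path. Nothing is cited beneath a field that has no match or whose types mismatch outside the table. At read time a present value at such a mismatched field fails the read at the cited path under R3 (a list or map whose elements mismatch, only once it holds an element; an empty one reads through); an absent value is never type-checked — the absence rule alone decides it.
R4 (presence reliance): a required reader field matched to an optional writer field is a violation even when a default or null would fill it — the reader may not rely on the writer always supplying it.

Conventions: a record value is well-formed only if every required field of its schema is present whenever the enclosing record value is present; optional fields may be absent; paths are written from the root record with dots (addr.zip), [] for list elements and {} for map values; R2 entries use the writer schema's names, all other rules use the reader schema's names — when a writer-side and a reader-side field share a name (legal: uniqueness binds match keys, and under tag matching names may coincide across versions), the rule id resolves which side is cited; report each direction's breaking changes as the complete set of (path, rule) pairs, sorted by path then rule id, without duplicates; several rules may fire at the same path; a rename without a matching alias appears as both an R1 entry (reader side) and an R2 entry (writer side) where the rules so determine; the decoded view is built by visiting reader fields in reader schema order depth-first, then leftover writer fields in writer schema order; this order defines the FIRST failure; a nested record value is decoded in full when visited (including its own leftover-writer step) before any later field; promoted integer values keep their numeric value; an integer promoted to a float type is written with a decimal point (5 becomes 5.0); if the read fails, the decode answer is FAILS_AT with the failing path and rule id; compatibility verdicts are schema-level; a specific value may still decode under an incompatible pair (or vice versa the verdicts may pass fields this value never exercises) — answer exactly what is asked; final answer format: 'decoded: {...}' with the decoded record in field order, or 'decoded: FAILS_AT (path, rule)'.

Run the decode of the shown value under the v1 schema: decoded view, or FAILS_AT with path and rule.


the writer's type comes first in each Shipment pair
migrating the Shipment value to v1:
  attrs := {}
  geo := null (not supplied -> null)
  quantity := null (not supplied -> null)
  retries := 100
  score := null (not supplied -> null)
  blob := 0x1A2B
  => decoded: {"attrs": {}, "geo": null, "quantity": null, "retries": 100, "score": null, "blob": 0x1A2B}
diffs on Shipment not affecting the asked answer:
  field quantity in record Shipment: type int64 changed to int32 -> schema-level compatibility only; this Shipment value's decode is unchanged
  field archived in record Contact: type bool changed to float32 -> schema-level compatibility only; this Shipment value's decode is unchanged
  field version in record Contact: type int32 changed to float32 -> schema-level compatibility only; this Shipment value's decode is unchanged
  renamed field price to height in record Contact (alias price declared on the renamed field) -> schema-level compatibility only; this Shipment value's decode is unchanged

decoded: {"attrs": {}, "geo": null, "quantity": null, "retries": 100, "score": null, "blob": 0x1A2B}


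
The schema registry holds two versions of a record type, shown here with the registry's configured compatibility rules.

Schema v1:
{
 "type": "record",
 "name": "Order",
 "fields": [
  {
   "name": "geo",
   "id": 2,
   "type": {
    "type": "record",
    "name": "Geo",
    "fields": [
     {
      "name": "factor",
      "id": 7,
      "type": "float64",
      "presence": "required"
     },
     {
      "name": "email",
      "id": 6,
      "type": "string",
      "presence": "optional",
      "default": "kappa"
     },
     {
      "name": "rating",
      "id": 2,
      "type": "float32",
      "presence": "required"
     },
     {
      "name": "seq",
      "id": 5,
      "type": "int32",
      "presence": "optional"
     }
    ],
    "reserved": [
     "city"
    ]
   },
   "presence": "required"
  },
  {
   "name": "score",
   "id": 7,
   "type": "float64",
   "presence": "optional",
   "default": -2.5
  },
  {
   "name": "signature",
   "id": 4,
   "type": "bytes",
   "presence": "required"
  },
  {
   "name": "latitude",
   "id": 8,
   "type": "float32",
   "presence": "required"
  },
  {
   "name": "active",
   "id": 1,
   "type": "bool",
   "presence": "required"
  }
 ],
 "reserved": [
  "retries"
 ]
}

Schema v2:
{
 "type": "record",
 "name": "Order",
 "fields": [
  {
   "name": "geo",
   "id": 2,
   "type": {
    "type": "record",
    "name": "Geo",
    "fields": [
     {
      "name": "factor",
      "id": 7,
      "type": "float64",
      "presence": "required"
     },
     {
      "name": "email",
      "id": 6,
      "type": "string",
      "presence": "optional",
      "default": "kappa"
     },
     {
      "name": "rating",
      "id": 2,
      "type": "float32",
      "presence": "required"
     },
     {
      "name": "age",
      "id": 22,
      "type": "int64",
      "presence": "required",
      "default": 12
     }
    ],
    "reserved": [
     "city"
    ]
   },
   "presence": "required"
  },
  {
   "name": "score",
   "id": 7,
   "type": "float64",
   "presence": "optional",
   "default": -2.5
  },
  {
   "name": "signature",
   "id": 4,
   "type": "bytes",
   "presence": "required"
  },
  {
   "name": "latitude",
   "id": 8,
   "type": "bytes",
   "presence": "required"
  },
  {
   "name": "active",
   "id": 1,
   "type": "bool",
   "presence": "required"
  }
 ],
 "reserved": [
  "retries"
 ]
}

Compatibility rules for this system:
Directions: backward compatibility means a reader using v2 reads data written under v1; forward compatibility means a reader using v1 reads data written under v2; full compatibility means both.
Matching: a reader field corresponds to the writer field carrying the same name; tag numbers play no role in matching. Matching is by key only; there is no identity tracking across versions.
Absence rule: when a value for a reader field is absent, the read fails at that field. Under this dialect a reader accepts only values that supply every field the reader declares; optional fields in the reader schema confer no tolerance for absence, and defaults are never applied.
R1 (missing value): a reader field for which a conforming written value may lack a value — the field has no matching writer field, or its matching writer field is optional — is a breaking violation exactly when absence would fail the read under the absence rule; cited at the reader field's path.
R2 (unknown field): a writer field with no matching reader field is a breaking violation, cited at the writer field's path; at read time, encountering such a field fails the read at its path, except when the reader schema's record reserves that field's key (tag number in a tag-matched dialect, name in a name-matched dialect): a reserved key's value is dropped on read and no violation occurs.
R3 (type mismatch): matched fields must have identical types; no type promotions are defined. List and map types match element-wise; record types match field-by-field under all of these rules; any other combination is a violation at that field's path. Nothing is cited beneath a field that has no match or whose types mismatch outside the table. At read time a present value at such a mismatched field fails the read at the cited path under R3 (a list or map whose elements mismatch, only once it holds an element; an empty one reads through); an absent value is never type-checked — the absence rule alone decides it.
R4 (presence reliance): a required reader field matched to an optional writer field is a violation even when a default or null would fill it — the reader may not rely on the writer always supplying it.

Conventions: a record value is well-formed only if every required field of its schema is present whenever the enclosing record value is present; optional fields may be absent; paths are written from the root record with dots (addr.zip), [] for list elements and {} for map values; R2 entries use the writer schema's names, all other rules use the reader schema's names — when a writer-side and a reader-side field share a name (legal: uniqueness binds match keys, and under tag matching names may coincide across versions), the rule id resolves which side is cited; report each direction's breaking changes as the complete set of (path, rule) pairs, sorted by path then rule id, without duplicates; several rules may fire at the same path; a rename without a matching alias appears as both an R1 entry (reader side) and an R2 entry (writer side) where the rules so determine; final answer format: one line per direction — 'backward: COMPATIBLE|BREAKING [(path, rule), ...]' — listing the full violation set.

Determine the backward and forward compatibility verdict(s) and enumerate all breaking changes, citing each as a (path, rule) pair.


backward: BREAKING [(geo.age, R1), (geo.email, R1), (geo.seq, R2), (latitude, R3), (score, R1)]; forward: BREAKING [(geo.age, R2), (geo.email, R1), (geo.seq, R1), (latitude, R3), (score, R1)]

in Order below, arrows point writer -> reader
checking backward for Order: reader v2 against writer v1:
  writer required, Geo -> Geo: reader geo maps from writer geo
  writer optional, float64 -> float64: reader score maps from writer score
  writer required, bytes -> bytes: reader signature maps from writer signature
  writer required, float32 -> bytes: reader latitude maps from writer latitude
  writer required, bool -> bool: reader active maps from writer active
  writer required, float64 -> float64: reader geo.factor maps from writer geo.factor
  writer optional, string -> string: reader geo.email maps from writer geo.email
  writer required, float32 -> float32: reader geo.rating maps from writer geo.rating
  geo.age has no writer counterpart
  writer geo.seq: unknown to reader
  rule R1 violated at geo.age
  rule R1 violated at geo.email
  rule R2 violated at geo.seq
  rule R3 violated at latitude
  rule R1 violated at score
  backward on Order therefore BREAKING (5)
checking forward for Order: reader v1 against writer v2:
  writer required, Geo -> Geo: reader geo maps from writer geo
  writer optional, float64 -> float64: reader score maps from writer score
  writer required, bytes -> bytes: reader signature maps from writer signature
  writer required, bytes -> float32: reader latitude maps from writer latitude
  writer required, bool -> bool: reader active maps from writer active
  writer required, float64 -> float64: reader geo.factor maps from writer geo.factor
  writer optional, string -> string: reader geo.email maps from writer geo.email
  writer required, float32 -> float32: reader geo.rating maps from writer geo.rating
  geo.seq has no writer counterpart
  writer geo.age: unknown to reader
  rule R2 violated at geo.age
  rule R1 violated at geo.email
  rule R1 violated at geo.seq
  rule R3 violated at latitude
  rule R1 violated at score
  forward on Order therefore BREAKING (5)
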